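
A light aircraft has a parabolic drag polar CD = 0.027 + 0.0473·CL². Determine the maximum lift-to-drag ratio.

(L/D)max = 14

For CD = CD0 + K·CL², (L/D)max occurs at CL* = √(CD0/K) and equals 1/(2√(K·CD0)).
(L/D)max = 1/(2√(0.0473 × 0.027)) = 1/(2 × 0.03574) = 14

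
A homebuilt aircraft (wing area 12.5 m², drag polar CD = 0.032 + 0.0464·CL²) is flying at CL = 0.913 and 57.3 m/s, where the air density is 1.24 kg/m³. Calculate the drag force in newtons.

CD = 0.032 + 0.0464 × 0.913² = 0.07068
D = ½ρv²S·CD = ½ × 1.24 × 57.3² × 12.5 × 0.07068 = 1800 N

D = 1800 N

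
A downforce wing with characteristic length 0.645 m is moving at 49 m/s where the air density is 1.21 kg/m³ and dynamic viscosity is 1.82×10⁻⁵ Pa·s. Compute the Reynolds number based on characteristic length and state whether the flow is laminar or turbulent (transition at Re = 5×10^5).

Re = 2.1×10^6 (turbulent)

Re = ρ·v·c/μ = 1.21 × 49 × 0.645 / (1.82×10⁻⁵) = 2.1×10^6
Since 2.1×10^6 > 5×10^5, the flow is turbulent.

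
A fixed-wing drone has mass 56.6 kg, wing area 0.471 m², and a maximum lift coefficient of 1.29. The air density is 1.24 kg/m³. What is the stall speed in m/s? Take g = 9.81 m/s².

Weight W = mg = 56.6 × 9.81 = 555.2 N.
V_stall = √(2W/(ρ·S·CL,max)) = √(2 × 555.2 / (1.24 × 0.471 × 1.29))
V_stall = √1474 = 38.4 m/s

V_stall = 38.4 m/s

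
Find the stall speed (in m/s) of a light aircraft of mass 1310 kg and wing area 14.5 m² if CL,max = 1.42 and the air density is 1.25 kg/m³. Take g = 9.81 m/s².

V_stall = 31.6 m/s

Stall occurs when L = W at CL,max. W = mg = 1310 × 9.81 = 12850 N.
V_stall = √(2W/(ρ·S·CL,max)) = √(2 × 12850 / (1.25 × 14.5 × 1.42))
V_stall = √998.6 = 31.6 m/s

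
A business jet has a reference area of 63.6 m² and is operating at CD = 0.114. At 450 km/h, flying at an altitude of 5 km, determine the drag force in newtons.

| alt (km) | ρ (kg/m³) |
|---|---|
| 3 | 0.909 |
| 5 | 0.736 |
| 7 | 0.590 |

At 5 km, from the table: ρ = 0.736 kg/m³.
Convert speed: v = 450 km/h ÷ 3.6 = 125 m/s.
D = ½ρv²S·CD = ½ × 0.736 × 125² × 63.6 × 0.114 = 41700 N ≈ 41.7 kN

D = 41700 N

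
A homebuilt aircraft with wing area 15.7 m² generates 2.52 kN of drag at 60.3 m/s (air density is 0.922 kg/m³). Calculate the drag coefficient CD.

From D = ½ρv²S·CD, rearranging gives CD = 2D/(ρv²S).
CD = 2 × 2520 / (0.922 × 60.3² × 15.7) = 0.0958

CD = 0.0958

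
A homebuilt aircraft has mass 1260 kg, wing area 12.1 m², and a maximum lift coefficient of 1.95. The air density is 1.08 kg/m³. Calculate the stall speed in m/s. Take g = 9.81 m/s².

Weight W = mg = 1260 × 9.81 = 12360 N.
From L = ½ρV²S·CL,max = W: V_stall = √(2W/(ρSCL,max)) = √(2·12360/(1.08·12.1·1.95))
V_stall = √970.1 = 31.1 m/s

V_stall = 31.1 m/s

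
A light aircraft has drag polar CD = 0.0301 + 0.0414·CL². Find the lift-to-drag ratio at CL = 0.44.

L/D = 11.5

CD = 0.0301 + 0.0414 × 0.44² = 0.03812
L/D = CL/CD = 0.44 / 0.03812 = 11.5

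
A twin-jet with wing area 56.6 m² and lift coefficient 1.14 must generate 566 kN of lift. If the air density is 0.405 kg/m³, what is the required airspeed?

v = 208 m/s

L = ½ρv²S·CL ⇒ v = √(2L/(ρ·S·CL))
v = √(2 × 5.66×10^5 / (0.405 × 56.6 × 1.14)) = √43320 = 208 m/s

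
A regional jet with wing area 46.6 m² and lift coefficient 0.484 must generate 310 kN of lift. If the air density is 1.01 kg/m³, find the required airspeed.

L = ½ρv²S·CL ⇒ v = √(2L/(ρ·S·CL))
v = √(2 × 3.1×10^5 / (1.01 × 46.6 × 0.484)) = √27220 = 165 m/s

v = 165 m/s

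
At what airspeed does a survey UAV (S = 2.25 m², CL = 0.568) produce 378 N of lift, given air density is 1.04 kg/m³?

L = ½ρv²S·CL ⇒ v = √(2L/(ρ·S·CL))
v = √(2 × 378 / (1.04 × 2.25 × 0.568)) = √568.8 = 23.8 m/s

v = 23.8 m/s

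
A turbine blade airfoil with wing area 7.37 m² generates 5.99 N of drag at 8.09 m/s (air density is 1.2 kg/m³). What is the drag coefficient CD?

CD = 0.0207

From D = ½ρv²S·CD, rearranging gives CD = 2D/(ρv²S).
CD = 2 × 5.99 / (1.2 × 8.09² × 7.37) = 0.0207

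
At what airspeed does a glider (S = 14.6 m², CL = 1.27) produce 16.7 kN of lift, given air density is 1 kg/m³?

v = 42.4 m/s

L = ½ρv²S·CL ⇒ v = √(2L/(ρ·S·CL))
v = √(2 × 16700 / (1 × 14.6 × 1.27)) = √1801 = 42.4 m/s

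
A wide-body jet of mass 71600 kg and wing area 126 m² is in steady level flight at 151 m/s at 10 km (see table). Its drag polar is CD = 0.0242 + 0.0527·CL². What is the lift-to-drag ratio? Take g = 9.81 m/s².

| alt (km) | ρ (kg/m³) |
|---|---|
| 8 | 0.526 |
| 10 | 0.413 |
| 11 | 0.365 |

At 10 km, from the table: ρ = 0.413 kg/m³.
In steady level flight, lift balances weight: W = mg = 71600 × 9.81 = 7.024×10^5 N.
Dynamic pressure q = 0.5 × 0.413 × 151² = 4708 Pa.
Required CL = L/(qS) = 7.024×10^5/(4708·126) = 1.184.
CD = 0.0242 + 0.0527 × 1.184² = 0.09807.
L/D = CL/CD = 1.184 / 0.09807 = 12.1

L/D = 12.1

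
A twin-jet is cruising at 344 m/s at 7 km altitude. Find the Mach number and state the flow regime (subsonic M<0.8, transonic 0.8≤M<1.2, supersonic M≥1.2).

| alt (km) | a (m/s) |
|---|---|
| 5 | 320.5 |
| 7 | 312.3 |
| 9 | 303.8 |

M = 1.1 (transonic)

At 7 km, from the table: a = 312.3 m/s.
M = v/a = 344 / 312.3 = 1.1
M = 1.1 → transonic.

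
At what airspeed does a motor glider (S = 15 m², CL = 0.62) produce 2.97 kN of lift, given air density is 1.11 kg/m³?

L = ½ρv²S·CL ⇒ v = √(2L/(ρ·S·CL))
v = √(2 × 2970 / (1.11 × 15 × 0.62)) = √575.4 = 24 m/s

v = 24 m/s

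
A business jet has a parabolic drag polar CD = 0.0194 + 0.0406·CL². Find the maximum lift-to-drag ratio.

(L/D)max = 17.8

For CD = CD0 + K·CL², (L/D)max occurs at CL* = √(CD0/K) and equals 1/(2√(K·CD0)).
(L/D)max = 1/(2√(0.0406 × 0.0194)) = 1/(2 × 0.02806) = 17.8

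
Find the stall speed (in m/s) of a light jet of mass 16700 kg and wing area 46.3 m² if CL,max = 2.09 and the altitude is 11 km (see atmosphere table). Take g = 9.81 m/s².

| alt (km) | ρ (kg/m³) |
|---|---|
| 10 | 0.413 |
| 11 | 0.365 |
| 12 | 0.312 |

At 11 km, from the table: ρ = 0.365 kg/m³.
At stall, lift equals weight: L = W = m·g = 16700 × 9.81 = 1.638×10^5 N.
From L = ½ρV²S·CL,max = W: V_stall = √(2W/(ρSCL,max)) = √(2·1.638×10^5/(0.365·46.3·2.09))
V_stall = √9277 = 96.3 m/s

V_stall = 96.3 m/s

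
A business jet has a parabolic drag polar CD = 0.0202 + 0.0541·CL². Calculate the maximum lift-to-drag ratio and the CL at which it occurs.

(L/D)max = 15.1, at CL = 0.611

For CD = CD0 + K·CL², (L/D)max occurs at CL* = √(CD0/K) and equals 1/(2√(K·CD0)).
(L/D)max = 1/(2√(0.0541 × 0.0202)) = 1/(2 × 0.03306) = 15.1
CL* = √(0.0202/0.0541) = 0.611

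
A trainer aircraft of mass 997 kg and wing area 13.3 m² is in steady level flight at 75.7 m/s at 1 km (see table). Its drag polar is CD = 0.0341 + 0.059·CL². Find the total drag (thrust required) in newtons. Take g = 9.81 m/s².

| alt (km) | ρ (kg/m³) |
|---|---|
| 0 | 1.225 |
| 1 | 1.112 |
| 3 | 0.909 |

D = 1580 N

At 1 km, from the table: ρ = 1.112 kg/m³.
Weight W = mg = 997 × 9.81 = 9780.6 N; in level flight L = W.
Dynamic pressure q = 0.5 × 1.112 × 75.7² = 3186 Pa.
CL = W/(q·S) = 9780.6 / (3186 × 13.3) = 0.2308.
CD = 0.0341 + 0.059 × 0.2308² = 0.03724.
D = q·S·CD = 3186 × 13.3 × 0.03724 = 1578 N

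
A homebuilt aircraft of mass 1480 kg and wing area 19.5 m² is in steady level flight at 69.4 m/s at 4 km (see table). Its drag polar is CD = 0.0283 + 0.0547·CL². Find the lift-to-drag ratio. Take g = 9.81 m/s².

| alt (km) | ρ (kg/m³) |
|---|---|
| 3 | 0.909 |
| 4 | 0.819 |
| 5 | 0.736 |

At 4 km, from the table: ρ = 0.819 kg/m³.
Weight W = mg = 1480 × 9.81 = 14519 N; in level flight L = W.
q = ½ρv² = ½ × 0.819 × 69.4² = 1972 Pa.
CL = W/(q·S) = 14519 / (1972 × 19.5) = 0.3775.
CD = 0.0283 + 0.0547 × 0.3775² = 0.0361.
L/D = CL/CD = 0.3775 / 0.0361 = 10.5

L/D = 10.5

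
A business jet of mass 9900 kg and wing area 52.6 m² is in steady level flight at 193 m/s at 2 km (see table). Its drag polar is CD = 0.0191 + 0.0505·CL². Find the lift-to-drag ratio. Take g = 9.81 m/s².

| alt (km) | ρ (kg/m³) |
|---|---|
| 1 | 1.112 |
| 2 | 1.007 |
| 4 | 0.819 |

At 2 km, from the table: ρ = 1.007 kg/m³.
Level flight ⇒ L = W = m·g = 9900 × 9.81 = 97119 N.
q = ½ρv² = ½ × 1.007 × 193² = 18750 Pa.
Required CL = L/(qS) = 97119/(18750·52.6) = 0.09845.
CD = 0.0191 + 0.0505 × 0.09845² = 0.01959.
L/D = CL/CD = 0.09845 / 0.01959 = 5.03

L/D = 5.03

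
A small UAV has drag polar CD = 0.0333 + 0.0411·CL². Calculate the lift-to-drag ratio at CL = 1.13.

L/D = 13.2

CD = 0.0333 + 0.0411 × 1.13² = 0.08578
L/D = CL/CD = 1.13 / 0.08578 = 13.2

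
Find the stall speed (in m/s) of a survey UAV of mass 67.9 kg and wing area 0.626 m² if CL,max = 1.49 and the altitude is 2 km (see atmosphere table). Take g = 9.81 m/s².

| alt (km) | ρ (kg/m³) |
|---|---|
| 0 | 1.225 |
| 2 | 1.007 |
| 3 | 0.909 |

At 2 km, from the table: ρ = 1.007 kg/m³.
Stall occurs when L = W at CL,max. W = mg = 67.9 × 9.81 = 666.1 N.
From L = ½ρV²S·CL,max = W: V_stall = √(2W/(ρSCL,max)) = √(2·666.1/(1.007·0.626·1.49))
V_stall = √1418 = 37.7 m/s

V_stall = 37.7 m/s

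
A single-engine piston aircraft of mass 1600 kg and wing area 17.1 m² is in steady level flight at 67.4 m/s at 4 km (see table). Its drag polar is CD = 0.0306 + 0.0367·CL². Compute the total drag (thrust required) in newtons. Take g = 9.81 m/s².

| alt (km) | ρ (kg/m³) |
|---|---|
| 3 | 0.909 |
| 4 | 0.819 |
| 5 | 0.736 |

D = 1260 N

At 4 km, from the table: ρ = 0.819 kg/m³.
Weight W = mg = 1600 × 9.81 = 15696 N; in level flight L = W.
q = ½ρv² = ½ × 0.819 × 67.4² = 1860 Pa.
Required CL = L/(qS) = 15696/(1860·17.1) = 0.4934.
CD = 0.0306 + 0.0367 × 0.4934² = 0.03954.
D = q·S·CD = 1860 × 17.1 × 0.03954 = 1258 N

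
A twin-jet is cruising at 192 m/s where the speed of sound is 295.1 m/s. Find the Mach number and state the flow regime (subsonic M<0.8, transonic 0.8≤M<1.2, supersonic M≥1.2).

M = 0.651 (subsonic)

M = v/a = 192 / 295.1 = 0.651
M = 0.651 → subsonic.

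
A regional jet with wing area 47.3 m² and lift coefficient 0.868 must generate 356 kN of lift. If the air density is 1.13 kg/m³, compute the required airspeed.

v = 124 m/s

L = ½ρv²S·CL ⇒ v = √(2L/(ρ·S·CL))
v = √(2 × 3.56×10^5 / (1.13 × 47.3 × 0.868)) = √15350 = 124 m/s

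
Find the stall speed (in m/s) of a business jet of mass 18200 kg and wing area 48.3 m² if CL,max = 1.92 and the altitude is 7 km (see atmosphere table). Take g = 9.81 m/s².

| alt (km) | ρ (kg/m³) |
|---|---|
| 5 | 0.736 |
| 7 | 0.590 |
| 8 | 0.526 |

At 7 km, from the table: ρ = 0.590 kg/m³.
Weight W = mg = 18200 × 9.81 = 1.785×10^5 N.
V_stall = √(2W/(ρ·S·CL,max)) = √(2 × 1.785×10^5 / (0.59 × 48.3 × 1.92))
V_stall = √6526 = 80.8 m/s

V_stall = 80.8 m/s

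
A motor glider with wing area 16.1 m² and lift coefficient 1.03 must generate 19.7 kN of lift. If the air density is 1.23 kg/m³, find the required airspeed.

v = 44 m/s

L = ½ρv²S·CL ⇒ v = √(2L/(ρ·S·CL))
v = √(2 × 19700 / (1.23 × 16.1 × 1.03)) = √1932 = 44 m/s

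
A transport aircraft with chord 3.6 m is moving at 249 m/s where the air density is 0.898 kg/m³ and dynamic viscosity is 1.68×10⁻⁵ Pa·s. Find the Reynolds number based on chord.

Re = 4.79×10^7

Re = ρ·v·c/μ = 0.898 × 249 × 3.6 / (1.68×10⁻⁵) = 4.79×10^7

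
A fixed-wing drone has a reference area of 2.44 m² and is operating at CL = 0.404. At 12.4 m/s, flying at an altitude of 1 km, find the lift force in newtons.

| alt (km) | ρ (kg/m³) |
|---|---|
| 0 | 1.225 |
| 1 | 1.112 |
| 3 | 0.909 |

At 1 km, from the table: ρ = 1.112 kg/m³.
L = ½ρv²S·CL = ½ × 1.112 × 12.4² × 2.44 × 0.404 = 84.3 N

L = 84.3 N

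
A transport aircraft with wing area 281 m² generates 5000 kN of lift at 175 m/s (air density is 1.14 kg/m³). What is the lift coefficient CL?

CL = 1.02

From L = ½ρv²S·CL, rearranging gives CL = 2L/(ρv²S).
CL = 2 × 5×10^6 / (1.14 × 175² × 281) = 1.02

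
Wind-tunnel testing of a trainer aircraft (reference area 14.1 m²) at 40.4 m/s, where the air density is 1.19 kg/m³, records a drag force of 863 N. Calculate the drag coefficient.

From D = ½ρv²S·CD, rearranging gives CD = 2D/(ρv²S).
CD = 2 × 863 / (1.19 × 40.4² × 14.1) = 0.063

CD = 0.063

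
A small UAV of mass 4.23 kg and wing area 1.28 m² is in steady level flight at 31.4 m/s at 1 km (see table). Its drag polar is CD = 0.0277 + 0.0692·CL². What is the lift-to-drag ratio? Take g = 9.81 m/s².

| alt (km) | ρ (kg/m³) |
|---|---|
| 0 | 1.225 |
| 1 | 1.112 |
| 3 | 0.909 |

L/D = 2.12

At 1 km, from the table: ρ = 1.112 kg/m³.
In steady level flight, lift balances weight: W = mg = 4.23 × 9.81 = 41.496 N.
Dynamic pressure q = 0.5 × 1.112 × 31.4² = 548.2 Pa.
Required CL = L/(qS) = 41.496/(548.2·1.28) = 0.05914.
CD = 0.0277 + 0.0692 × 0.05914² = 0.02794.
L/D = CL/CD = 0.05914 / 0.02794 = 2.12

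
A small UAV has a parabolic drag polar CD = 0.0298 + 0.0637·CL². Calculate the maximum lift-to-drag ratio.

(L/D)max = 11.5

For CD = CD0 + K·CL², (L/D)max occurs at CL* = √(CD0/K) and equals 1/(2√(K·CD0)).
(L/D)max = 1/(2√(0.0637 × 0.0298)) = 1/(2 × 0.04357) = 11.5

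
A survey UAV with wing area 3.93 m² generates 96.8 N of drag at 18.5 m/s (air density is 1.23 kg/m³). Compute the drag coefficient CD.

CD = 0.117

From D = ½ρv²S·CD, rearranging gives CD = 2D/(ρv²S).
CD = 2 × 96.8 / (1.23 × 18.5² × 3.93) = 0.117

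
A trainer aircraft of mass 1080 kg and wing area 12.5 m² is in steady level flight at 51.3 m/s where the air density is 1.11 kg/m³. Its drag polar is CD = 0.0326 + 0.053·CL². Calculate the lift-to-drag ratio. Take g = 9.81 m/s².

L/D = 11.5

In steady level flight, lift balances weight: W = mg = 1080 × 9.81 = 10595 N.
Dynamic pressure q = 0.5 × 1.11 × 51.3² = 1461 Pa.
CL = 2W/(ρv²S) = 2×10595/(1.11×51.3²×12.5) = 0.5803.
CD = 0.0326 + 0.053 × 0.5803² = 0.05045.
L/D = CL/CD = 0.5803 / 0.05045 = 11.5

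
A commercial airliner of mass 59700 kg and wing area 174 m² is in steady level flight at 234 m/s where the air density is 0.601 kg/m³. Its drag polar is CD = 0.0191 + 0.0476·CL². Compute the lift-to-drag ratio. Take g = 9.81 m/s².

L/D = 9.7

In steady level flight, lift balances weight: W = mg = 59700 × 9.81 = 5.8566×10^5 N.
q = ½ρv² = ½ × 0.601 × 234² = 16450 Pa.
Required CL = L/(qS) = 5.8566×10^5/(16450·174) = 0.2046.
CD = 0.0191 + 0.0476 × 0.2046² = 0.02109.
L/D = CL/CD = 0.2046 / 0.02109 = 9.7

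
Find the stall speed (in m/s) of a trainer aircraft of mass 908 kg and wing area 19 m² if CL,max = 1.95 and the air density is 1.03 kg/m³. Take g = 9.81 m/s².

V_stall = 21.6 m/s

Weight W = mg = 908 × 9.81 = 8907 N.
V_stall = √(2W/(ρ·S·CL,max)) = √(2 × 8907 / (1.03 × 19 × 1.95))
V_stall = √466.8 = 21.6 m/s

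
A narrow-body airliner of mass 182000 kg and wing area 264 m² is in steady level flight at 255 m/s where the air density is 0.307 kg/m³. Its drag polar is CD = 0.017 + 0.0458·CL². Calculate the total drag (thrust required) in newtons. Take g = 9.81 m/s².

D = 1×10^5 N

Level flight ⇒ L = W = m·g = 182000 × 9.81 = 1.7854×10^6 N.
q = ½ρv² = ½ × 0.307 × 255² = 9981 Pa.
CL = W/(q·S) = 1.7854×10^6 / (9981 × 264) = 0.6776.
CD = 0.017 + 0.0458 × 0.6776² = 0.03803.
D = q·S·CD = 9981 × 264 × 0.03803 = 1.002×10^5 N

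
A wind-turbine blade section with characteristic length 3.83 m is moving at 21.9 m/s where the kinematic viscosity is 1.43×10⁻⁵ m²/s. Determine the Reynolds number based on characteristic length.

Re = v·c/ν = 21.9 × 3.83 / (1.43×10⁻⁵) = 5.87×10^6

Re = 5.87×10^6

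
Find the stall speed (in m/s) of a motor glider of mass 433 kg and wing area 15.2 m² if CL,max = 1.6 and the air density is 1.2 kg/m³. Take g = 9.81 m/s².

V_stall = 17.1 m/s

At stall, lift equals weight: L = W = m·g = 433 × 9.81 = 4248 N.
V_stall = √(2W/(ρ·S·CL,max)) = √(2 × 4248 / (1.2 × 15.2 × 1.6))
V_stall = √291.1 = 17.1 m/s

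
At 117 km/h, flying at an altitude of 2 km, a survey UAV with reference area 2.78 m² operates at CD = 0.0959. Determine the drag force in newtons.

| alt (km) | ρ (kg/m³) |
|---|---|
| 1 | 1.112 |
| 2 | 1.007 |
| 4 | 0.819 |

At 2 km, from the table: ρ = 1.007 kg/m³.
Convert speed: v = 117 km/h ÷ 3.6 = 32.5 m/s.
D = ½ρv²S·CD = ½ × 1.007 × 32.5² × 2.78 × 0.0959 = 142 N

D = 142 N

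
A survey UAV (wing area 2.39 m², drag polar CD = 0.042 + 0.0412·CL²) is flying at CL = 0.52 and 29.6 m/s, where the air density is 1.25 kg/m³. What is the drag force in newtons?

D = 69.5 N

CD = 0.042 + 0.0412 × 0.52² = 0.05314
D = ½ρv²S·CD = ½ × 1.25 × 29.6² × 2.39 × 0.05314 = 69.5 N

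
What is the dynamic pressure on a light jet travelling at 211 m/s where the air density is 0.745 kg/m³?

q = ½ρv² = ½ × 0.745 × 211² = 16600 Pa

q = 16600 Pa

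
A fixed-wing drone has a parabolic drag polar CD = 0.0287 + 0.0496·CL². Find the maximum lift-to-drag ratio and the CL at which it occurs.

(L/D)max = 13.3, at CL = 0.761

For CD = CD0 + K·CL², (L/D)max occurs at CL* = √(CD0/K) and equals 1/(2√(K·CD0)).
(L/D)max = 1/(2√(0.0496 × 0.0287)) = 1/(2 × 0.03773) = 13.3
CL* = √(0.0287/0.0496) = 0.761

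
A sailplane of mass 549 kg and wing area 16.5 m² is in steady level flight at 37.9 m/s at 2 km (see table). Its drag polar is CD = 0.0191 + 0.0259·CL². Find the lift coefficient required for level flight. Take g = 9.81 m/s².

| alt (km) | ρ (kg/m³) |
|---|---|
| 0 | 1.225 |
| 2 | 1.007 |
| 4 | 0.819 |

CL = 0.451

At 2 km, from the table: ρ = 1.007 kg/m³.
Level flight ⇒ L = W = m·g = 549 × 9.81 = 5385.7 N.
Dynamic pressure q = 0.5 × 1.007 × 37.9² = 723.2 Pa.
CL = W/(q·S) = 5385.7 / (723.2 × 16.5) = 0.4513.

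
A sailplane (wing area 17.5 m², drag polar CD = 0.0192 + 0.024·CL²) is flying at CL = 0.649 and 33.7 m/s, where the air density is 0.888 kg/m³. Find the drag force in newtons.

CD = 0.0192 + 0.024 × 0.649² = 0.02931
D = ½ρv²S·CD = ½ × 0.888 × 33.7² × 17.5 × 0.02931 = 259 N

D = 259 N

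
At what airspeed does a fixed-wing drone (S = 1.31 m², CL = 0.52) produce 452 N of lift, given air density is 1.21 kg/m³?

v = 33.1 m/s

L = ½ρv²S·CL ⇒ v = √(2L/(ρ·S·CL))
v = √(2 × 452 / (1.21 × 1.31 × 0.52)) = √1097 = 33.1 m/s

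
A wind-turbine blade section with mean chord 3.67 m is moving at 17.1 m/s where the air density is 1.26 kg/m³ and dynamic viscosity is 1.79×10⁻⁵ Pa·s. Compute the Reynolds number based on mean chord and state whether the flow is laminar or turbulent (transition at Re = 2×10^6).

Re = ρ·v·c/μ = 1.26 × 17.1 × 3.67 / (1.79×10⁻⁵) = 4.42×10^6
Since 4.42×10^6 > 2×10^6, the flow is turbulent.

Re = 4.42×10^6 (turbulent)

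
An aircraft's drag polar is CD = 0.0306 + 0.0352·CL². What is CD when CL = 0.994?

CD = 0.0306 + 0.0352 × 0.994² = 0.0306 + 0.03478 = 0.0654

CD = 0.0654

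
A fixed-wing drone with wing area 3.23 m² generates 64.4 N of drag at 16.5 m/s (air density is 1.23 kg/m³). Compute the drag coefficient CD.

CD = 0.119

From D = ½ρv²S·CD, rearranging gives CD = 2D/(ρv²S).
CD = 2 × 64.4 / (1.23 × 16.5² × 3.23) = 0.119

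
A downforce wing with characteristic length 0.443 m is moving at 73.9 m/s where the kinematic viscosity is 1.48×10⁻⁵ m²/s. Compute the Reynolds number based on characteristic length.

Re = 2.21×10^6

Re = v·c/ν = 73.9 × 0.443 / (1.48×10⁻⁵) = 2.21×10^6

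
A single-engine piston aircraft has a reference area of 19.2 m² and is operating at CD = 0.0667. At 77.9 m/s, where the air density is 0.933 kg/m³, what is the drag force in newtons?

D = 3630 N

D = ½ρv²S·CD = ½ × 0.933 × 77.9² × 19.2 × 0.0667 = 3630 N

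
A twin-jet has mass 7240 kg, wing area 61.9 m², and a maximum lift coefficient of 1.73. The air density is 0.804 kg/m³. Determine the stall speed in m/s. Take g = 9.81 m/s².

V_stall = 40.6 m/s

Stall occurs when L = W at CL,max. W = mg = 7240 × 9.81 = 71020 N.
V_stall = √(2W/(ρ·S·CL,max)) = √(2 × 71020 / (0.804 × 61.9 × 1.73))
V_stall = √1650 = 40.6 m/s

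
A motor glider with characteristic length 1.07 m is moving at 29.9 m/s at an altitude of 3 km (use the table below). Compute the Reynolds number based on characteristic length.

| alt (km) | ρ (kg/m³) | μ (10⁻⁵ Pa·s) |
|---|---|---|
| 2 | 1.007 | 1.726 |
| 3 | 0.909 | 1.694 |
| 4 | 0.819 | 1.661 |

Re = 1.72×10^6

At 3 km, from the table: ρ = 0.909 kg/m³, μ = 1.694×10⁻⁵ Pa·s.
Re = ρ·v·c/μ = 0.909 × 29.9 × 1.07 / (1.694×10⁻⁵) = 1.72×10^6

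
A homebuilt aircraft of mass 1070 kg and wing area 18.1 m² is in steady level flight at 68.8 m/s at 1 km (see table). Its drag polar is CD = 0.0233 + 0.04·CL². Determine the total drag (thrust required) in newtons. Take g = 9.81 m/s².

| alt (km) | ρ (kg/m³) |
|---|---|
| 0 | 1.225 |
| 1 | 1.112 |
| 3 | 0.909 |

D = 1200 N

At 1 km, from the table: ρ = 1.112 kg/m³.
Level flight ⇒ L = W = m·g = 1070 × 9.81 = 10497 N.
Dynamic pressure q = 0.5 × 1.112 × 68.8² = 2632 Pa.
CL = 2W/(ρv²S) = 2×10497/(1.112×68.8²×18.1) = 0.2204.
CD = 0.0233 + 0.04 × 0.2204² = 0.02524.
D = q·S·CD = 2632 × 18.1 × 0.02524 = 1202 N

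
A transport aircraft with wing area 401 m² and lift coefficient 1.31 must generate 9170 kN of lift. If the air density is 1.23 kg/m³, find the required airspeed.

v = 168 m/s

L = ½ρv²S·CL ⇒ v = √(2L/(ρ·S·CL))
v = √(2 × 9.17×10^6 / (1.23 × 401 × 1.31)) = √28380 = 168 m/s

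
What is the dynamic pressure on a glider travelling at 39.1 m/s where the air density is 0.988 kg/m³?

q = 755 Pa

q = ½ρv² = ½ × 0.988 × 39.1² = 755 Pa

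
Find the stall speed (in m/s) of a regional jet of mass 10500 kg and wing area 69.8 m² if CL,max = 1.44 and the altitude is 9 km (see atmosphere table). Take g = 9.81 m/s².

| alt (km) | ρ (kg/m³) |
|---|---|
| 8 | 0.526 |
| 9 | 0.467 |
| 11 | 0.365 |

At 9 km, from the table: ρ = 0.467 kg/m³.
Stall occurs when L = W at CL,max. W = mg = 10500 × 9.81 = 1.03×10^5 N.
V_stall = √(2W/(ρ·S·CL,max)) = √(2 × 1.03×10^5 / (0.467 × 69.8 × 1.44))
V_stall = √4389 = 66.2 m/s

V_stall = 66.2 m/s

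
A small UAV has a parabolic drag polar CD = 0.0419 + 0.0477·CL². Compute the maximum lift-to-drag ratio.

(L/D)max = 11.2

For CD = CD0 + K·CL², (L/D)max occurs at CL* = √(CD0/K) and equals 1/(2√(K·CD0)).
(L/D)max = 1/(2√(0.0477 × 0.0419)) = 1/(2 × 0.04471) = 11.2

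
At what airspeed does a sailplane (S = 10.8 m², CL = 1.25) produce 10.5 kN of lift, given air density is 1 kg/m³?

v = 39.4 m/s

L = ½ρv²S·CL ⇒ v = √(2L/(ρ·S·CL))
v = √(2 × 10500 / (1 × 10.8 × 1.25)) = √1556 = 39.4 m/s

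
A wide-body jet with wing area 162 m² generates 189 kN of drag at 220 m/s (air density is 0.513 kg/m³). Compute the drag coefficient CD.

From D = ½ρv²S·CD, rearranging gives CD = 2D/(ρv²S).
CD = 2 × 1.89×10^5 / (0.513 × 220² × 162) = 0.094

CD = 0.094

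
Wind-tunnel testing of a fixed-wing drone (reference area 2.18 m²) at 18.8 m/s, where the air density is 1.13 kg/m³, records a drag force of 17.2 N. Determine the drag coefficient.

From D = ½ρv²S·CD, rearranging gives CD = 2D/(ρv²S).
CD = 2 × 17.2 / (1.13 × 18.8² × 2.18) = 0.0395

CD = 0.0395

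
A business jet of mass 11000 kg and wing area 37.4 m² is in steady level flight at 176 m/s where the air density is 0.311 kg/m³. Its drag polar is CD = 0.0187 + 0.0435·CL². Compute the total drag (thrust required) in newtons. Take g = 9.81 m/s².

Level flight ⇒ L = W = m·g = 11000 × 9.81 = 1.0791×10^5 N.
Dynamic pressure q = 0.5 × 0.311 × 176² = 4817 Pa.
Required CL = L/(qS) = 1.0791×10^5/(4817·37.4) = 0.599.
CD = 0.0187 + 0.0435 × 0.599² = 0.03431.
D = q·S·CD = 4817 × 37.4 × 0.03431 = 6181 N

D = 6180 N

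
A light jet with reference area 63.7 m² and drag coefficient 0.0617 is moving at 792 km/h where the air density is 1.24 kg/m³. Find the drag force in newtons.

D = 1.18×10^5 N

Convert speed: v = 792 km/h ÷ 3.6 = 220 m/s.
D = ½ρv²S·CD = ½ × 1.24 × 220² × 63.7 × 0.0617 = 1.18×10^5 N ≈ 118 kN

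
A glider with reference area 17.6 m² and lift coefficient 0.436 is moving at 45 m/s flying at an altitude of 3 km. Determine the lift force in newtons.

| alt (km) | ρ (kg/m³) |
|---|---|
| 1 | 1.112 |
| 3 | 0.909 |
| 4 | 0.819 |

L = 7060 N

At 3 km, from the table: ρ = 0.909 kg/m³.
Dynamic pressure q = ½ρv² = ½ × 0.909 × 45² = 920.4 Pa.
L = q·S·CL = 920.4 × 17.6 × 0.436 = 7060 N ≈ 7.06 kN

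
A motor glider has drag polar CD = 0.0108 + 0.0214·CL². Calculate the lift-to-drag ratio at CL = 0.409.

L/D = 28.4

CD = 0.0108 + 0.0214 × 0.409² = 0.01438
L/D = CL/CD = 0.409 / 0.01438 = 28.4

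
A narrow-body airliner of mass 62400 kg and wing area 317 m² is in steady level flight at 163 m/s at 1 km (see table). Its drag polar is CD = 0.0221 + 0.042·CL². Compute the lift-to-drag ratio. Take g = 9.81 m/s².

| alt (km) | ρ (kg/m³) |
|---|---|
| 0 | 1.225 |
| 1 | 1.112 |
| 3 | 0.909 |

At 1 km, from the table: ρ = 1.112 kg/m³.
Weight W = mg = 62400 × 9.81 = 6.1214×10^5 N; in level flight L = W.
q = ½ρv² = ½ × 1.112 × 163² = 14770 Pa.
CL = 2W/(ρv²S) = 2×6.1214×10^5/(1.112×163²×317) = 0.1307.
CD = 0.0221 + 0.042 × 0.1307² = 0.02282.
L/D = CL/CD = 0.1307 / 0.02282 = 5.73

L/D = 5.73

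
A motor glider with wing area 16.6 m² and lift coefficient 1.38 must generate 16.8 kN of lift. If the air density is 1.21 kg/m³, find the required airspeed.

v = 34.8 m/s

L = ½ρv²S·CL ⇒ v = √(2L/(ρ·S·CL))
v = √(2 × 16800 / (1.21 × 16.6 × 1.38)) = √1212 = 34.8 m/s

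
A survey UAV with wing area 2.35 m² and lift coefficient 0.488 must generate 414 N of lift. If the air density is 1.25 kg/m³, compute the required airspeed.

L = ½ρv²S·CL ⇒ v = √(2L/(ρ·S·CL))
v = √(2 × 414 / (1.25 × 2.35 × 0.488)) = √577.6 = 24 m/s

v = 24 m/s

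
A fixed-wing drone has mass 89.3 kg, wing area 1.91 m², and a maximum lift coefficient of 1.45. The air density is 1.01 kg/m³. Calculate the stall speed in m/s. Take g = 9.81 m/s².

Stall occurs when L = W at CL,max. W = mg = 89.3 × 9.81 = 876 N.
V_stall = √(2W/(ρ·S·CL,max)) = √(2 × 876 / (1.01 × 1.91 × 1.45))
V_stall = √626.4 = 25 m/s

V_stall = 25 m/s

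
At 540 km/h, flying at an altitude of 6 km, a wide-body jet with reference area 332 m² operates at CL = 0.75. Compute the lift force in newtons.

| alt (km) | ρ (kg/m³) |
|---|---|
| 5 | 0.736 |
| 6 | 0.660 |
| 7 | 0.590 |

At 6 km, from the table: ρ = 0.660 kg/m³.
Convert speed: v = 540 km/h ÷ 3.6 = 150 m/s.
L = ½ρv²S·CL = ½ × 0.66 × 150² × 332 × 0.75 = 1.85×10^6 N ≈ 1850 kN

L = 1.85×10^6 N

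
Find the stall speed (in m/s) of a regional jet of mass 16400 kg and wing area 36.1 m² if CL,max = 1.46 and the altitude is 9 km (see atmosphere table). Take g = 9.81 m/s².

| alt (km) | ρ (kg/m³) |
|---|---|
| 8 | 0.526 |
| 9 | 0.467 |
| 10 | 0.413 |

At 9 km, from the table: ρ = 0.467 kg/m³.
At stall, lift equals weight: L = W = m·g = 16400 × 9.81 = 1.609×10^5 N.
From L = ½ρV²S·CL,max = W: V_stall = √(2W/(ρSCL,max)) = √(2·1.609×10^5/(0.467·36.1·1.46))
V_stall = √13070 = 114 m/s

V_stall = 114 m/s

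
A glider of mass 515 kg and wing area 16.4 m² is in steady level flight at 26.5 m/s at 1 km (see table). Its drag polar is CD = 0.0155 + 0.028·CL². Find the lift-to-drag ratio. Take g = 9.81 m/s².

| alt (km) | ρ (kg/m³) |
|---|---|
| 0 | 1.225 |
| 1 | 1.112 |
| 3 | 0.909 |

At 1 km, from the table: ρ = 1.112 kg/m³.
In steady level flight, lift balances weight: W = mg = 515 × 9.81 = 5052.2 N.
Dynamic pressure q = 0.5 × 1.112 × 26.5² = 390.5 Pa.
CL = W/(q·S) = 5052.2 / (390.5 × 16.4) = 0.789.
CD = 0.0155 + 0.028 × 0.789² = 0.03293.
L/D = CL/CD = 0.789 / 0.03293 = 24

L/D = 24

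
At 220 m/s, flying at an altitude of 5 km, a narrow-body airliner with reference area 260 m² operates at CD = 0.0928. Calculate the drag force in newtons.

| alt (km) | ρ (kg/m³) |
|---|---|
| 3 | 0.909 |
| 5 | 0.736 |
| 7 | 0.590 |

At 5 km, from the table: ρ = 0.736 kg/m³.
D = ½ρv²S·CD = ½ × 0.736 × 220² × 260 × 0.0928 = 4.3×10^5 N ≈ 430 kN

D = 4.3×10^5 N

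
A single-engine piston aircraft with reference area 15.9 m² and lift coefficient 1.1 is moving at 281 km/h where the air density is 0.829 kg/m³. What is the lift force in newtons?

Convert speed: v = 281 km/h ÷ 3.6 = 78.06 m/s.
L = ½ρv²S·CL = ½ × 0.829 × 78.06² × 15.9 × 1.1 = 44200 N ≈ 44.2 kN

L = 44200 N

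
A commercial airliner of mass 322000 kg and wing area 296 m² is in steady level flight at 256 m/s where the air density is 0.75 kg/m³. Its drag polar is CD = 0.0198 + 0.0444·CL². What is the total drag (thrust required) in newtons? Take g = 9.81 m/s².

Level flight ⇒ L = W = m·g = 322000 × 9.81 = 3.1588×10^6 N.
Dynamic pressure q = 0.5 × 0.75 × 256² = 24580 Pa.
Required CL = L/(qS) = 3.1588×10^6/(24580·296) = 0.4342.
CD = 0.0198 + 0.0444 × 0.4342² = 0.02817.
D = q·S·CD = 24580 × 296 × 0.02817 = 2.049×10^5 N

D = 2.05×10^5 N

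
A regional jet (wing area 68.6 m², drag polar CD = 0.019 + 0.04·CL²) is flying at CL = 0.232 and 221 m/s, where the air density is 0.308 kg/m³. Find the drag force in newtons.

D = 10900 N

CD = 0.019 + 0.04 × 0.232² = 0.02115
D = ½ρv²S·CD = ½ × 0.308 × 221² × 68.6 × 0.02115 = 10900 N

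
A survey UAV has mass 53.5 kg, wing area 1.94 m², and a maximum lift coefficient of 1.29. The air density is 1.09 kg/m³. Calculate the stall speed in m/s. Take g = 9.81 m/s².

At stall, lift equals weight: L = W = m·g = 53.5 × 9.81 = 524.8 N.
V_stall = √(2W/(ρ·S·CL,max)) = √(2 × 524.8 / (1.09 × 1.94 × 1.29))
V_stall = √384.8 = 19.6 m/s

V_stall = 19.6 m/s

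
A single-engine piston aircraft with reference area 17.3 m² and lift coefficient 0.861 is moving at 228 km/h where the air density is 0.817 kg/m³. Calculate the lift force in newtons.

Convert speed: v = 228 km/h ÷ 3.6 = 63.33 m/s.
L = ½ρv²S·CL = ½ × 0.817 × 63.33² × 17.3 × 0.861 = 24400 N ≈ 24.4 kN

L = 24400 N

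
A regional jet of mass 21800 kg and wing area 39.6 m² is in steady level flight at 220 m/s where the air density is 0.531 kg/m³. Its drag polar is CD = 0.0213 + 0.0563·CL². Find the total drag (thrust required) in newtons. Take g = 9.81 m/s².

Level flight ⇒ L = W = m·g = 21800 × 9.81 = 2.1386×10^5 N.
Dynamic pressure q = 0.5 × 0.531 × 220² = 12850 Pa.
CL = 2W/(ρv²S) = 2×2.1386×10^5/(0.531×220²×39.6) = 0.4203.
CD = 0.0213 + 0.0563 × 0.4203² = 0.03124.
D = q·S·CD = 12850 × 39.6 × 0.03124 = 15900 N

D = 15900 N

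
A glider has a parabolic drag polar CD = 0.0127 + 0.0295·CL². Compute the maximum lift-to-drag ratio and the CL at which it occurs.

(L/D)max = 25.8, at CL = 0.656

For CD = CD0 + K·CL², (L/D)max occurs at CL* = √(CD0/K) and equals 1/(2√(K·CD0)).
(L/D)max = 1/(2√(0.0295 × 0.0127)) = 1/(2 × 0.01936) = 25.8
CL* = √(0.0127/0.0295) = 0.656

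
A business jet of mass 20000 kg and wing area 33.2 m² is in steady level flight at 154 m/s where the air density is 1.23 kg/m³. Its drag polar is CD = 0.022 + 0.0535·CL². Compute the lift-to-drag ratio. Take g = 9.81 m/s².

L/D = 13.2

Level flight ⇒ L = W = m·g = 20000 × 9.81 = 1.962×10^5 N.
q = ½ρv² = ½ × 1.23 × 154² = 14590 Pa.
Required CL = L/(qS) = 1.962×10^5/(14590·33.2) = 0.4052.
CD = 0.022 + 0.0535 × 0.4052² = 0.03078.
L/D = CL/CD = 0.4052 / 0.03078 = 13.2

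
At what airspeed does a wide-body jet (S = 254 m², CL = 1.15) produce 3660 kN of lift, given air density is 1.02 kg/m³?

v = 157 m/s

L = ½ρv²S·CL ⇒ v = √(2L/(ρ·S·CL))
v = √(2 × 3.66×10^6 / (1.02 × 254 × 1.15)) = √24570 = 157 m/s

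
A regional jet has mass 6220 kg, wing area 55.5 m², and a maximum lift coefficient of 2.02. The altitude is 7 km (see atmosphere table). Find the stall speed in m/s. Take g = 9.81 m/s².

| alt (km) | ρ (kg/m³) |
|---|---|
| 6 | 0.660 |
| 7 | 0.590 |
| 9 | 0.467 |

At 7 km, from the table: ρ = 0.590 kg/m³.
Weight W = mg = 6220 × 9.81 = 61020 N.
From L = ½ρV²S·CL,max = W: V_stall = √(2W/(ρSCL,max)) = √(2·61020/(0.59·55.5·2.02))
V_stall = √1845 = 43 m/s

V_stall = 43 m/s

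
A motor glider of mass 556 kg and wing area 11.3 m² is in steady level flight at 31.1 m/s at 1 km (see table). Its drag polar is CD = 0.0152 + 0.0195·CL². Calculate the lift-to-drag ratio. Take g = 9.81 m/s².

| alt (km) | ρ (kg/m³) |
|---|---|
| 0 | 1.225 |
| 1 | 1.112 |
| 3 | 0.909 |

At 1 km, from the table: ρ = 1.112 kg/m³.
Level flight ⇒ L = W = m·g = 556 × 9.81 = 5454.4 N.
Dynamic pressure q = 0.5 × 1.112 × 31.1² = 537.8 Pa.
CL = 2W/(ρv²S) = 2×5454.4/(1.112×31.1²×11.3) = 0.8976.
CD = 0.0152 + 0.0195 × 0.8976² = 0.03091.
L/D = CL/CD = 0.8976 / 0.03091 = 29

L/D = 29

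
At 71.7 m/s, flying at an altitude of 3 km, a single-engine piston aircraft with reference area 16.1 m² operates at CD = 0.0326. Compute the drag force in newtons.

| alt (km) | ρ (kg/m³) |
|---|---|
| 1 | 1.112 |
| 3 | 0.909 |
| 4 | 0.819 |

D = 1230 N

At 3 km, from the table: ρ = 0.909 kg/m³.
Dynamic pressure q = ½ρv² = ½ × 0.909 × 71.7² = 2337 Pa.
D = q·S·CD = 2337 × 16.1 × 0.0326 = 1230 N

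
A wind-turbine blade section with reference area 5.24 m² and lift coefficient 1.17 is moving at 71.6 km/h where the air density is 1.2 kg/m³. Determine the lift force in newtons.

Convert speed: v = 71.6 km/h ÷ 3.6 = 19.89 m/s.
Dynamic pressure q = ½ρv² = ½ × 1.2 × 19.89² = 237.3 Pa.
L = q·S·CL = 237.3 × 5.24 × 1.17 = 1460 N

L = 1460 N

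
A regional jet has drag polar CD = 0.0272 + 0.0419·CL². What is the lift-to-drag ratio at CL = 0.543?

CD = 0.0272 + 0.0419 × 0.543² = 0.03955
L/D = CL/CD = 0.543 / 0.03955 = 13.7

L/D = 13.7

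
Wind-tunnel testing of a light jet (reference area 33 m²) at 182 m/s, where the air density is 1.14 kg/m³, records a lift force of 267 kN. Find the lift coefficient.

From L = ½ρv²S·CL, rearranging gives CL = 2L/(ρv²S).
CL = 2 × 2.67×10^5 / (1.14 × 182² × 33) = 0.429

CL = 0.429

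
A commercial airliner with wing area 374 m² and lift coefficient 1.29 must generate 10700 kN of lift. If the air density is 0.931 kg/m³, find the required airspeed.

v = 218 m/s

L = ½ρv²S·CL ⇒ v = √(2L/(ρ·S·CL))
v = √(2 × 1.07×10^7 / (0.931 × 374 × 1.29)) = √47640 = 218 m/s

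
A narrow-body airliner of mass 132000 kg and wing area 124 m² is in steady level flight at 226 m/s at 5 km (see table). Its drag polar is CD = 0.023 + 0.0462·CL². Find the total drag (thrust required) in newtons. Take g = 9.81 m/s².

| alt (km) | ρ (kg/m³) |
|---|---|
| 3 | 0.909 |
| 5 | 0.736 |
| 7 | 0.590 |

D = 86800 N

At 5 km, from the table: ρ = 0.736 kg/m³.
Weight W = mg = 132000 × 9.81 = 1.2949×10^6 N; in level flight L = W.
Dynamic pressure q = 0.5 × 0.736 × 226² = 18800 Pa.
Required CL = L/(qS) = 1.2949×10^6/(18800·124) = 0.5556.
CD = 0.023 + 0.0462 × 0.5556² = 0.03726.
D = q·S·CD = 18800 × 124 × 0.03726 = 86840 N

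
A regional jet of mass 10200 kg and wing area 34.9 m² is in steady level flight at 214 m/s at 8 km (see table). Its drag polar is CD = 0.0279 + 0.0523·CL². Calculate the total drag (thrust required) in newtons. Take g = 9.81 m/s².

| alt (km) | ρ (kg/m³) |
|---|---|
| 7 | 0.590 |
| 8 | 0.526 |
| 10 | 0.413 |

At 8 km, from the table: ρ = 0.526 kg/m³.
Level flight ⇒ L = W = m·g = 10200 × 9.81 = 1.0006×10^5 N.
q = ½ρv² = ½ × 0.526 × 214² = 12040 Pa.
CL = 2W/(ρv²S) = 2×1.0006×10^5/(0.526×214²×34.9) = 0.238.
CD = 0.0279 + 0.0523 × 0.238² = 0.03086.
D = q·S·CD = 12040 × 34.9 × 0.03086 = 12970 N

D = 13000 N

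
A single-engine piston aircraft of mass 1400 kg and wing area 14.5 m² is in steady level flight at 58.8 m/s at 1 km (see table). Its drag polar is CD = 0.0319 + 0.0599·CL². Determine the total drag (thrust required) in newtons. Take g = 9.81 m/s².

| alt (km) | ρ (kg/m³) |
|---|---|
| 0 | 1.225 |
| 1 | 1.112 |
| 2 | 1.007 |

D = 1290 N

At 1 km, from the table: ρ = 1.112 kg/m³.
Level flight ⇒ L = W = m·g = 1400 × 9.81 = 13734 N.
Dynamic pressure q = 0.5 × 1.112 × 58.8² = 1922 Pa.
CL = W/(q·S) = 13734 / (1922 × 14.5) = 0.4927.
CD = 0.0319 + 0.0599 × 0.4927² = 0.04644.
D = q·S·CD = 1922 × 14.5 × 0.04644 = 1295 N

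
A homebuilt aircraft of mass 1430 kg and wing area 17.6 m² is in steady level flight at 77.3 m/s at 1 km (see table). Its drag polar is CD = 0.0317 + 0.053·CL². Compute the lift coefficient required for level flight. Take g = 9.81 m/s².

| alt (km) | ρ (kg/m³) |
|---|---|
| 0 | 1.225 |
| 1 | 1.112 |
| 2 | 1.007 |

At 1 km, from the table: ρ = 1.112 kg/m³.
Weight W = mg = 1430 × 9.81 = 14028 N; in level flight L = W.
q = ½ρv² = ½ × 1.112 × 77.3² = 3322 Pa.
Required CL = L/(qS) = 14028/(3322·17.6) = 0.2399.

CL = 0.24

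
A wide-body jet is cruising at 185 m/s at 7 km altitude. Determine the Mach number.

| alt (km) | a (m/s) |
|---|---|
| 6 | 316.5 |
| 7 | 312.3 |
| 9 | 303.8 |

M = 0.592

At 7 km, from the table: a = 312.3 m/s.
M = v/a = 185 / 312.3 = 0.592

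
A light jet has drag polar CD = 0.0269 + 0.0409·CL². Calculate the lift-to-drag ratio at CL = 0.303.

L/D = 9.88

CD = 0.0269 + 0.0409 × 0.303² = 0.03065
L/D = CL/CD = 0.303 / 0.03065 = 9.88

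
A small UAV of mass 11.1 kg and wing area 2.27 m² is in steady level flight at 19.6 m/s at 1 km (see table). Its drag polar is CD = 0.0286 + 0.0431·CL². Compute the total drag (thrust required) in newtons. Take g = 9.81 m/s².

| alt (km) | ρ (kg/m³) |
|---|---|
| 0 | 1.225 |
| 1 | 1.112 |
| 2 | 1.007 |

At 1 km, from the table: ρ = 1.112 kg/m³.
Weight W = mg = 11.1 × 9.81 = 108.89 N; in level flight L = W.
q = ½ρv² = ½ × 1.112 × 19.6² = 213.6 Pa.
CL = 2W/(ρv²S) = 2×108.89/(1.112×19.6²×2.27) = 0.2246.
CD = 0.0286 + 0.0431 × 0.2246² = 0.03077.
D = q·S·CD = 213.6 × 2.27 × 0.03077 = 14.92 N

D = 14.9 N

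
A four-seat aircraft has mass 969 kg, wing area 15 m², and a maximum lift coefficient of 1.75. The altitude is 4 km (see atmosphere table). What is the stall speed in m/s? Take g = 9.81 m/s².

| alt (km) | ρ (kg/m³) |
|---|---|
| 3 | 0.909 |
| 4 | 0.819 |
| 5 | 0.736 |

V_stall = 29.7 m/s

At 4 km, from the table: ρ = 0.819 kg/m³.
Weight W = mg = 969 × 9.81 = 9506 N.
V_stall = √(2W/(ρ·S·CL,max)) = √(2 × 9506 / (0.819 × 15 × 1.75))
V_stall = √884.3 = 29.7 m/s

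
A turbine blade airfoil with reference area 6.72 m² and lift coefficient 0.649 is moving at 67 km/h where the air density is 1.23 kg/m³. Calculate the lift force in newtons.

Convert speed: v = 67 km/h ÷ 3.6 = 18.61 m/s.
Dynamic pressure q = ½ρv² = ½ × 1.23 × 18.61² = 213 Pa.
L = q·S·CL = 213 × 6.72 × 0.649 = 929 N

L = 929 N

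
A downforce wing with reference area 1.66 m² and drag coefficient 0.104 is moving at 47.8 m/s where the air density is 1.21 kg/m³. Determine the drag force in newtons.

Dynamic pressure q = ½ρv² = ½ × 1.21 × 47.8² = 1382 Pa.
D = q·S·CD = 1382 × 1.66 × 0.104 = 239 N

D = 239 N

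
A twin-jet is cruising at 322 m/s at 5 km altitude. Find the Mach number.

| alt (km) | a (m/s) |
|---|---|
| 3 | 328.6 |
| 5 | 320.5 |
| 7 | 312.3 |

At 5 km, from the table: a = 320.5 m/s.
M = v/a = 322 / 320.5 = 1

M = 1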